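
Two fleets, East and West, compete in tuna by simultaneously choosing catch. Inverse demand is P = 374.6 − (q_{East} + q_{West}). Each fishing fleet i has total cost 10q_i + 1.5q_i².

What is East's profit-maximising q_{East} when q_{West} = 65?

Fishing fleet East's profit: π = q_{East}(374.6 − (q_{East} + q_{West})) − 10q_{East} − 1.5q_{East}².
∂π/∂q_{East} = 364.6 − 5q_{East} − q_{West} = 0, so q_{East} = 72.92 − 0.2q_{West}.
At q_{West} = 65: q_{East} = 72.92 − 0.2·65 = 59.92.

59.92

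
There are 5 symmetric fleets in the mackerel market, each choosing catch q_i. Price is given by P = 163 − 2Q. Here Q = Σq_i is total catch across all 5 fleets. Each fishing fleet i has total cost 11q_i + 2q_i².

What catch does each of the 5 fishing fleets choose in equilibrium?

A representative fishing fleet's profit is π_i = q_i(163 − 2Q) − 11q_i − 2q_i², with Q = q_i + Σ_{j≠i} q_j.
First-order condition: 152 − 8q_i − 2Σ_{j≠i} q_j = 0.
In a symmetric equilibrium every fishing fleet chooses the same q, so Σ_{j≠i} q_j = 4q. The condition becomes 152 − 16q = 0, giving q = 152/16 = 9.5.

9.5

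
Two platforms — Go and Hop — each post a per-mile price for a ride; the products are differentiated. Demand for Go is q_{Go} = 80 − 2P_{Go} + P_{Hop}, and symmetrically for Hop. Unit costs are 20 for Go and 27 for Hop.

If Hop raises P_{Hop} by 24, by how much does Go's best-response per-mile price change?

6

Go's profit: π = (P_{Go} − 20)(80 − 2P_{Go} + P_{Hop}).
∂π/∂P_{Go} = 120 − 4P_{Go} + P_{Hop} = 0 ⇒ P_{Go} = 30 + 0.25P_{Hop}.
The reaction-function slope is 0.25, so a 24-unit rise in P_{Hop} moves P_{Go} by 0.25 × 24 = 6. Go's best response rises — the actions are strategic complements.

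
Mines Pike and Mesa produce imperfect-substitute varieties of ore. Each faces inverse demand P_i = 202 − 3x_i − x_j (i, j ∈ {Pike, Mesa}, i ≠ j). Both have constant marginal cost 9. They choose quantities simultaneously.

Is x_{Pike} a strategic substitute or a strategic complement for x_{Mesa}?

Mine Pike's profit: π = x_{Pike}(202 − 3x_{Pike} − x_{Mesa}) − 9x_{Pike}.
∂π/∂x_{Pike} = 193 − 6x_{Pike} − x_{Mesa} = 0 ⇒ x_{Pike} = 193/6 − (1/6)x_{Mesa}.
The best-response slope dx_{Pike}/dx_{Mesa} = −1/6 < 0: the reaction function is downward-sloping, so the choices are strategic substitutes.

strategic substitutes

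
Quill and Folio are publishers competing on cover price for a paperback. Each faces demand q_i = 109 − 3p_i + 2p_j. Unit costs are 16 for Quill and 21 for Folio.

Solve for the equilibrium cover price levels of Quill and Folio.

Quill's profit: π = (p_{Quill} − 16)(109 − 3p_{Quill} + 2p_{Folio}).
∂π/∂p_{Quill} = 157 − 6p_{Quill} + 2p_{Folio} = 0 ⇒ p_{Quill} = 157/6 + (1/3)p_{Folio}.
Similarly p_{Folio} = 86/3 + (1/3)p_{Quill}.
Plugging p_{Folio} into Quill's best response: p_{Quill} = 157/6 + (1/3)(86/3 + (1/3)p_{Quill}) ⇒ (8/9)p_{Quill} = 643/18, so p_{Quill} = 40.1875.
Then p_{Folio} = 86/3 + (1/3)·40.1875 = 42.0625.

40.1875, 42.0625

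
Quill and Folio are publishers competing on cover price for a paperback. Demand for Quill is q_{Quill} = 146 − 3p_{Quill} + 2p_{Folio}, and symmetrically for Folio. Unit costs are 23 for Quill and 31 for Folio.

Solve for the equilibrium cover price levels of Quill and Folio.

55.25, 58.25

Quill's profit: π = (p_{Quill} − 23)(146 − 3p_{Quill} + 2p_{Folio}).
∂π/∂p_{Quill} = 215 − 6p_{Quill} + 2p_{Folio} = 0 ⇒ p_{Quill} = 215/6 + (1/3)p_{Folio}.
Similarly p_{Folio} = 239/6 + (1/3)p_{Quill}.
Solving the two reaction functions simultaneously: (1 − (1/3)(1/3))p_{Quill} = 215/6 + (1/3)·(239/6), so (8/9)p_{Quill} = 442/9 and p_{Quill} = 55.25.
Then p_{Folio} = 239/6 + (1/3)·55.25 = 58.25.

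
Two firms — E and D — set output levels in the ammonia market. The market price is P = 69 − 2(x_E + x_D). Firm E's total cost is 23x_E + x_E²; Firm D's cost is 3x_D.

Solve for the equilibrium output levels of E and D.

2.6, 15.2

Firm E's profit: π = x_E(69 − 2(x_E + x_D)) − 23x_E − x_E².
∂π/∂x_E = 46 − 6x_E − 2x_D = 0, so x_E = 23/3 − (1/3)x_D.
For D: ∂π/∂x_D = 66 − 4x_D − 2x_E = 0 ⇒ x_D = 16.5 − 0.5x_E.
Substituting the second reaction function into the first: x_E = 23/3 − (1/3)(16.5 − 0.5x_E), which gives (5/6)x_E = 13/6 ⇒ x_E = 2.6.
Then x_D = 16.5 − 0.5·2.6 = 15.2.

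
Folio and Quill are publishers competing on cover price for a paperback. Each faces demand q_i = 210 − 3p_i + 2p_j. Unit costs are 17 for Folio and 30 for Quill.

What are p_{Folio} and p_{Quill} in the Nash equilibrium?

67.6875, 72.5625

Folio's profit: π = (p_{Folio} − 17)(210 − 3p_{Folio} + 2p_{Quill}).
∂π/∂p_{Folio} = 261 − 6p_{Folio} + 2p_{Quill} = 0 ⇒ p_{Folio} = 43.5 + (1/3)p_{Quill}.
Similarly p_{Quill} = 50 + (1/3)p_{Folio}.
Substituting the second reaction function into the first: p_{Folio} = 43.5 + (1/3)(50 + (1/3)p_{Folio}), which gives (8/9)p_{Folio} = 361/6 ⇒ p_{Folio} = 67.6875.
Then p_{Quill} = 50 + (1/3)·67.6875 = 72.5625.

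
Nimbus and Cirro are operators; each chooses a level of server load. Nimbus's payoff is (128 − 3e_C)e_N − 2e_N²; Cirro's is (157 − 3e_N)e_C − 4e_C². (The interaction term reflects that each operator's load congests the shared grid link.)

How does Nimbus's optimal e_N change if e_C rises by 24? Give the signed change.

Expanding Nimbus's payoff: 128e_N − 3e_Ce_N − 2e_N².
∂π/∂e_N = 128 − 3e_C − 4e_N = 0, so e_N = 32 − 0.75e_C.
The reaction-function slope is −0.75, so a 24-unit rise in e_C moves e_N by −0.75 × 24 = −18. Nimbus's best response falls — the actions are strategic substitutes.

-18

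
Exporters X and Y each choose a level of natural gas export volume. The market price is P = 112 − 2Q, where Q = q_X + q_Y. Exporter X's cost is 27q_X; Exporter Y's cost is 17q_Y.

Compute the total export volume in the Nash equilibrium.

30

Exporter X's profit: π = q_X(112 − 2(q_X + q_Y)) − 27q_X.
∂π/∂q_X = 85 − 4q_X − 2q_Y = 0, so q_X = 21.25 − 0.5q_Y.
By the same steps for Y: q_Y = 23.75 − 0.5q_X.
Substituting the second reaction function into the first: q_X = 21.25 − 0.5(23.75 − 0.5q_X), which gives 0.75q_X = 9.375 ⇒ q_X = 12.5.
Then q_Y = 23.75 − 0.5·12.5 = 17.5.
Total export volume: 12.5 + 17.5 = 30.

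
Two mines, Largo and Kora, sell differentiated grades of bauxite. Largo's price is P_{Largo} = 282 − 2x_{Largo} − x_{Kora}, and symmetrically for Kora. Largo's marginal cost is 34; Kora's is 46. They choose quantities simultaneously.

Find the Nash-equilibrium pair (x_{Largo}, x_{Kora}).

Mine Largo's profit: π = x_{Largo}(282 − 2x_{Largo} − x_{Kora}) − 34x_{Largo}.
∂π/∂x_{Largo} = 248 − 4x_{Largo} − x_{Kora} = 0 ⇒ x_{Largo} = 62 − 0.25x_{Kora}.
Similarly x_{Kora} = 59 − 0.25x_{Largo}.
Plugging x_{Kora} into Largo's best response: x_{Largo} = 62 − 0.25(59 − 0.25x_{Largo}) ⇒ 0.9375x_{Largo} = 47.25, so x_{Largo} = 50.4.
Then x_{Kora} = 59 − 0.25·50.4 = 46.4.

50.4, 46.4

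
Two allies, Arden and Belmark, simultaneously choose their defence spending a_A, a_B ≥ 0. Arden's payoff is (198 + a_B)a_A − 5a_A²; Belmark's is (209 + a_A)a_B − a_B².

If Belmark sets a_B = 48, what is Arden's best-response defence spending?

24.6

Expanding Arden's payoff: 198a_A + a_Ba_A − 5a_A².
∂π/∂a_A = 198 + a_B − 10a_A = 0, so a_A = 19.8 + 0.1a_B.
At a_B = 48: a_A = 19.8 + 0.1·48 = 24.6.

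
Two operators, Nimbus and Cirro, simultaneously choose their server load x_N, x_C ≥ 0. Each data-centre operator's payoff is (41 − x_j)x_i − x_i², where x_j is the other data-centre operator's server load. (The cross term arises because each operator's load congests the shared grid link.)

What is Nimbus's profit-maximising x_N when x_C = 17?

12

Nimbus's payoff is (41 − x_C)x_N − x_N².
∂π/∂x_N = 41 − x_C − 2x_N = 0, so x_N = 20.5 − 0.5x_C.
At x_C = 17: x_N = 20.5 − 0.5·17 = 12.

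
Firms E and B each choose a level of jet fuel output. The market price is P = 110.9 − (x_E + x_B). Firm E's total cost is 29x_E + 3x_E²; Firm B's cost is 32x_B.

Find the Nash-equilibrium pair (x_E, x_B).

5.66, 36.62

Firm E's profit: π = x_E(110.9 − (x_E + x_B)) − 29x_E − 3x_E².
∂π/∂x_E = 81.9 − 8x_E − x_B = 0, so x_E = 10.2375 − 0.125x_B.
For B: ∂π/∂x_B = 78.9 − 2x_B − x_E = 0 ⇒ x_B = 39.45 − 0.5x_E.
Plugging x_B into E's best response: x_E = 10.2375 − 0.125(39.45 − 0.5x_E) ⇒ 0.9375x_E = 849/160, so x_E = 5.66.
Then x_B = 39.45 − 0.5·5.66 = 36.62.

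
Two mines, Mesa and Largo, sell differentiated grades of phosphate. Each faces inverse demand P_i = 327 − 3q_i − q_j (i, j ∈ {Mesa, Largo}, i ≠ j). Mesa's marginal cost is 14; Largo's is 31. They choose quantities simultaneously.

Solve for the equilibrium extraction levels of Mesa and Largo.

45.2, 41.8

Mine Mesa's profit: π = q_{Mesa}(327 − 3q_{Mesa} − q_{Largo}) − 14q_{Mesa}.
∂π/∂q_{Mesa} = 313 − 6q_{Mesa} − q_{Largo} = 0 ⇒ q_{Mesa} = 313/6 − (1/6)q_{Largo}.
Similarly q_{Largo} = 148/3 − (1/6)q_{Mesa}.
Plugging q_{Largo} into Mesa's best response: q_{Mesa} = 313/6 − (1/6)(148/3 − (1/6)q_{Mesa}) ⇒ (35/36)q_{Mesa} = 791/18, so q_{Mesa} = 45.2.
Then q_{Largo} = 148/3 − (1/6)·45.2 = 41.8.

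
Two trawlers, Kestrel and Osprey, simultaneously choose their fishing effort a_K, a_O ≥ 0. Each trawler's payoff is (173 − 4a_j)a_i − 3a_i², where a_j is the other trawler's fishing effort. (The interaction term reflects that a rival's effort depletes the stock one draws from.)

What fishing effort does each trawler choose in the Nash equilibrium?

Kestrel's payoff is (173 − 4a_O)a_K − 3a_K².
∂π/∂a_K = 173 − 4a_O − 6a_K = 0, so a_K = 173/6 − (2/3)a_O.
The game is symmetric, so in equilibrium a_O = a_K: the reaction function gives (5/3)a_K = 173/6, hence a_K = 17.3.

17.3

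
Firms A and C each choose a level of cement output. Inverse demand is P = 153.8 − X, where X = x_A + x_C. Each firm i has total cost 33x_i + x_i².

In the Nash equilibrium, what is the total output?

Firm A's profit: π = x_A(153.8 − (x_A + x_C)) − 33x_A − x_A².
∂π/∂x_A = 120.8 − 4x_A − x_C = 0, so x_A = 30.2 − 0.25x_C.
By symmetry x_C = x_A; substituting into the reaction function, 1.25x_A = 30.2 and x_A = 24.16.
Total output: 24.16 + 24.16 = 48.32.

48.32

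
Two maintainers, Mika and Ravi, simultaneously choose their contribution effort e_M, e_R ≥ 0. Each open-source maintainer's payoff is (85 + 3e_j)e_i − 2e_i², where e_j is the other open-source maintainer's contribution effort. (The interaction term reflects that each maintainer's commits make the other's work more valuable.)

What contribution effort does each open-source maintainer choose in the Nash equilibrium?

85

Mika's payoff is (85 + 3e_R)e_M − 2e_M².
∂π/∂e_M = 85 + 3e_R − 4e_M = 0, so e_M = 21.25 + 0.75e_R.
The game is symmetric, so in equilibrium e_R = e_M: the reaction function gives 0.25e_M = 21.25, hence e_M = 85.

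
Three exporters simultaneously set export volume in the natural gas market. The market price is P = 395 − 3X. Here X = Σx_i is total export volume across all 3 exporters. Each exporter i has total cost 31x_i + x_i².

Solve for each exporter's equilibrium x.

26

A representative exporter's profit is π_i = x_i(395 − 3X) − 31x_i − x_i², with X = x_i + Σ_{j≠i} x_j.
First-order condition: 364 − 8x_i − 3Σ_{j≠i} x_j = 0.
Imposing symmetry (x_j = x for all j) turns Σ_{j≠i} x_j into 2x, so 364 = 14x and x = 26.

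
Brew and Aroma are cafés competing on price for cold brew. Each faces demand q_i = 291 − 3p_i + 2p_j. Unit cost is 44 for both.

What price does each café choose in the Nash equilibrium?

Brew's profit: π = (p_{Brew} − 44)(291 − 3p_{Brew} + 2p_{Aroma}).
∂π/∂p_{Brew} = 423 − 6p_{Brew} + 2p_{Aroma} = 0 ⇒ p_{Brew} = 70.5 + (1/3)p_{Aroma}.
By symmetry p_{Aroma} = p_{Brew}; substituting into the reaction function, (2/3)p_{Brew} = 70.5 and p_{Brew} = 105.75.

105.75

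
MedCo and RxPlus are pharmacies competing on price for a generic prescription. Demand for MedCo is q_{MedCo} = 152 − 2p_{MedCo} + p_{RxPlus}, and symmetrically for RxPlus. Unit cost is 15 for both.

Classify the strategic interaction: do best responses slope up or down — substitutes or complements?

strategic complements

MedCo's profit: π = (p_{MedCo} − 15)(152 − 2p_{MedCo} + p_{RxPlus}).
∂π/∂p_{MedCo} = 182 − 4p_{MedCo} + p_{RxPlus} = 0 ⇒ p_{MedCo} = 45.5 + 0.25p_{RxPlus}.
The best-response slope dp_{MedCo}/dp_{RxPlus} = 0.25 > 0: the reaction function is upward-sloping, so the choices are strategic complements.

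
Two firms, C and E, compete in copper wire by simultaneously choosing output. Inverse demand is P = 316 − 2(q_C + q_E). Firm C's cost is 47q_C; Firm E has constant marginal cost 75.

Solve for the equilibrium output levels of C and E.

49.5, 35.5

Firm C's profit: π = q_C(316 − 2(q_C + q_E)) − 47q_C.
∂π/∂q_C = 269 − 4q_C − 2q_E = 0, so q_C = 67.25 − 0.5q_E.
By the same steps for E: q_E = 60.25 − 0.5q_C.
Plugging q_E into C's best response: q_C = 67.25 − 0.5(60.25 − 0.5q_C) ⇒ 0.75q_C = 37.125, so q_C = 49.5.
Then q_E = 60.25 − 0.5·49.5 = 35.5.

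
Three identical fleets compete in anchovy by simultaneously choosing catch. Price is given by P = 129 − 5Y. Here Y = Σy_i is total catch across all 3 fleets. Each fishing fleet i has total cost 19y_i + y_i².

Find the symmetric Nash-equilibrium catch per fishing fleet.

A representative fishing fleet's profit is π_i = y_i(129 − 5Y) − 19y_i − y_i², with Y = y_i + Σ_{j≠i} y_j.
First-order condition: 110 − 12y_i − 5Σ_{j≠i} y_j = 0.
With identical fishing fleets, set every y_j = y: then 110 − 12y − 10y = 0, i.e. y = 110/22 = 5.

5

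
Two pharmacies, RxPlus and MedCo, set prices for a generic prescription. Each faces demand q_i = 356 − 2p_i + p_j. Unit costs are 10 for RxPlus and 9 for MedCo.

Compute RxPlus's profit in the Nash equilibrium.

26542.08

RxPlus's profit: π = (p_{RxPlus} − 10)(356 − 2p_{RxPlus} + p_{MedCo}).
∂π/∂p_{RxPlus} = 376 − 4p_{RxPlus} + p_{MedCo} = 0 ⇒ p_{RxPlus} = 94 + 0.25p_{MedCo}.
Similarly p_{MedCo} = 93.5 + 0.25p_{RxPlus}.
Plugging p_{MedCo} into RxPlus's best response: p_{RxPlus} = 94 + 0.25(93.5 + 0.25p_{RxPlus}) ⇒ 0.9375p_{RxPlus} = 117.375, so p_{RxPlus} = 125.2.
Then p_{MedCo} = 93.5 + 0.25·125.2 = 124.8.
q_{RxPlus} = 356 − 2·125.2 + 124.8 = 230.4.
Profit = (125.2 − 10)·230.4 = 26542.08.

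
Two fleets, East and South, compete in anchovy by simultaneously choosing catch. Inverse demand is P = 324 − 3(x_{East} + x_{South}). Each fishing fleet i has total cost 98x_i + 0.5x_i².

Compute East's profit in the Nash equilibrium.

1787.66

Fishing fleet East's profit: π = x_{East}(324 − 3(x_{East} + x_{South})) − 98x_{East} − 0.5x_{East}².
∂π/∂x_{East} = 226 − 7x_{East} − 3x_{South} = 0, so x_{East} = 226/7 − (3/7)x_{South}.
Setting x_{East} = x_{South} in the reaction function: x_{East} = 226/7 − (3/7)x_{East}, so x_{East} = (226/7) / (10/7) = 22.6.
Price P = 324 − 3·45.2 = 188.4.
East's profit: (188.4 − 98)·22.6 − 0.5(22.6)² = 1787.66.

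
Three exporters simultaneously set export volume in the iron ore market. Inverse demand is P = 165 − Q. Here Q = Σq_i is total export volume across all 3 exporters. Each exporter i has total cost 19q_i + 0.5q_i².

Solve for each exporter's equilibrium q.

A representative exporter's profit is π_i = q_i(165 − Q) − 19q_i − 0.5q_i², with Q = q_i + Σ_{j≠i} q_j.
First-order condition: 146 − 3q_i − Σ_{j≠i} q_j = 0.
Imposing symmetry (q_j = q for all j) turns Σ_{j≠i} q_j into 2q, so 146 = 5q and q = 29.2.

29.2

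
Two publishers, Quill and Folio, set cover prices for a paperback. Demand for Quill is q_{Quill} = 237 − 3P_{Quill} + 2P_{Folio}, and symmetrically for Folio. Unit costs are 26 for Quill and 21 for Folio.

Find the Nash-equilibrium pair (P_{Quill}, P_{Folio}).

77.8125, 75.9375

Quill's profit: π = (P_{Quill} − 26)(237 − 3P_{Quill} + 2P_{Folio}).
∂π/∂P_{Quill} = 315 − 6P_{Quill} + 2P_{Folio} = 0 ⇒ P_{Quill} = 52.5 + (1/3)P_{Folio}.
Similarly P_{Folio} = 50 + (1/3)P_{Quill}.
Substituting the second reaction function into the first: P_{Quill} = 52.5 + (1/3)(50 + (1/3)P_{Quill}), which gives (8/9)P_{Quill} = 415/6 ⇒ P_{Quill} = 77.8125.
Then P_{Folio} = 50 + (1/3)·77.8125 = 75.9375.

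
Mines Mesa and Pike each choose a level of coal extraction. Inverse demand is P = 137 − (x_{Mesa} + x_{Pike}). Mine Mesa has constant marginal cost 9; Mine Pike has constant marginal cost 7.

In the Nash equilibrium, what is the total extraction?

86

Mine Mesa's profit: π = x_{Mesa}(137 − (x_{Mesa} + x_{Pike})) − 9x_{Mesa}.
∂π/∂x_{Mesa} = 128 − 2x_{Mesa} − x_{Pike} = 0, so x_{Mesa} = 64 − 0.5x_{Pike}.
By the same steps for Pike: x_{Pike} = 65 − 0.5x_{Mesa}.
Solving the two reaction functions simultaneously: (1 − (−0.5)(−0.5))x_{Mesa} = 64 − 0.5·65, so 0.75x_{Mesa} = 31.5 and x_{Mesa} = 42.
Then x_{Pike} = 65 − 0.5·42 = 44.
Total extraction: 42 + 44 = 86.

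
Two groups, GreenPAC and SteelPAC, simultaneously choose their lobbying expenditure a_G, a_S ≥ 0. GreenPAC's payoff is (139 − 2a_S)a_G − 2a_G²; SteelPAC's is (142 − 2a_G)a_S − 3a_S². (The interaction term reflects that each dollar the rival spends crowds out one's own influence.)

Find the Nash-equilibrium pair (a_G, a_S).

27.5, 14.5

Expanding GreenPAC's payoff: 139a_G − 2a_Sa_G − 2a_G².
∂π/∂a_G = 139 − 2a_S − 4a_G = 0, so a_G = 34.75 − 0.5a_S.
Likewise for SteelPAC: a_S = 71/3 − (1/3)a_G.
Solving the two reaction functions simultaneously: (1 − (−0.5)(−1/3))a_G = 34.75 − 0.5·(71/3), so (5/6)a_G = 275/12 and a_G = 27.5.
Then a_S = 71/3 − (1/3)·27.5 = 14.5.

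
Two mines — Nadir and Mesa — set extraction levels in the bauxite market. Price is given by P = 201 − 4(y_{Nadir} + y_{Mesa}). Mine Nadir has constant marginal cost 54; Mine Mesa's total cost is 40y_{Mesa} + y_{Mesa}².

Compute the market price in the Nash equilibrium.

Mine Nadir's profit: π = y_{Nadir}(201 − 4(y_{Nadir} + y_{Mesa})) − 54y_{Nadir}.
∂π/∂y_{Nadir} = 147 − 8y_{Nadir} − 4y_{Mesa} = 0, so y_{Nadir} = 18.375 − 0.5y_{Mesa}.
For Mesa: ∂π/∂y_{Mesa} = 161 − 10y_{Mesa} − 4y_{Nadir} = 0 ⇒ y_{Mesa} = 16.1 − 0.4y_{Nadir}.
Solving the two reaction functions simultaneously: (1 − (−0.5)(−0.4))y_{Nadir} = 18.375 − 0.5·16.1, so 0.8y_{Nadir} = 10.325 and y_{Nadir} = 413/32.
Then y_{Mesa} = 16.1 − 0.4·(413/32) = 10.9375.
Equilibrium price: P = 201 − 4·(763/32) = 105.625.

105.625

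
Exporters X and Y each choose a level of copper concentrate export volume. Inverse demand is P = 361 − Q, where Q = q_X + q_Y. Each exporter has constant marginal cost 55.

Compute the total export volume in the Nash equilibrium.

Exporter X's profit: π = q_X(361 − (q_X + q_Y)) − 55q_X.
∂π/∂q_X = 306 − 2q_X − q_Y = 0, so q_X = 153 − 0.5q_Y.
By symmetry q_Y = q_X; substituting into the reaction function, 1.5q_X = 153 and q_X = 102.
Total export volume: 102 + 102 = 204.

204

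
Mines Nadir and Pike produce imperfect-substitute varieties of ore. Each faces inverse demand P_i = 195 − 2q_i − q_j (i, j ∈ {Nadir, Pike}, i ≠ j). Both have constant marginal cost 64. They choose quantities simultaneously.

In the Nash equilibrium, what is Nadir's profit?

1372.88

Mine Nadir's profit: π = q_{Nadir}(195 − 2q_{Nadir} − q_{Pike}) − 64q_{Nadir}.
∂π/∂q_{Nadir} = 131 − 4q_{Nadir} − q_{Pike} = 0 ⇒ q_{Nadir} = 32.75 − 0.25q_{Pike}.
The game is symmetric, so in equilibrium q_{Pike} = q_{Nadir}: the reaction function gives 1.25q_{Nadir} = 32.75, hence q_{Nadir} = 26.2.
P_{Nadir} = 195 − 2·26.2 − 26.2 = 116.4.
Profit = (116.4 − 64)·26.2 = 1372.88.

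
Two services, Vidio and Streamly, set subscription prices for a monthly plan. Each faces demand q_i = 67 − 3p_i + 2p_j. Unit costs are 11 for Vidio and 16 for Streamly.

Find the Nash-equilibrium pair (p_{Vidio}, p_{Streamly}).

Vidio's profit: π = (p_{Vidio} − 11)(67 − 3p_{Vidio} + 2p_{Streamly}).
∂π/∂p_{Vidio} = 100 − 6p_{Vidio} + 2p_{Streamly} = 0 ⇒ p_{Vidio} = 50/3 + (1/3)p_{Streamly}.
Similarly p_{Streamly} = 115/6 + (1/3)p_{Vidio}.
Substituting the second reaction function into the first: p_{Vidio} = 50/3 + (1/3)(115/6 + (1/3)p_{Vidio}), which gives (8/9)p_{Vidio} = 415/18 ⇒ p_{Vidio} = 25.9375.
Then p_{Streamly} = 115/6 + (1/3)·25.9375 = 27.8125.

25.9375, 27.8125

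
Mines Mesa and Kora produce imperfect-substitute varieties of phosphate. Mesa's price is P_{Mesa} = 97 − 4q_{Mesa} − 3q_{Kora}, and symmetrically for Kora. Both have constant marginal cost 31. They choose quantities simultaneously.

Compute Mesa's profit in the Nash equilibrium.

144

Mine Mesa's profit: π = q_{Mesa}(97 − 4q_{Mesa} − 3q_{Kora}) − 31q_{Mesa}.
∂π/∂q_{Mesa} = 66 − 8q_{Mesa} − 3q_{Kora} = 0 ⇒ q_{Mesa} = 8.25 − 0.375q_{Kora}.
Setting q_{Mesa} = q_{Kora} in the reaction function: q_{Mesa} = 8.25 − 0.375q_{Mesa}, so q_{Mesa} = 8.25 / 1.375 = 6.
P_{Mesa} = 97 − 4·6 − 3·6 = 55.
Profit = (55 − 31)·6 = 144.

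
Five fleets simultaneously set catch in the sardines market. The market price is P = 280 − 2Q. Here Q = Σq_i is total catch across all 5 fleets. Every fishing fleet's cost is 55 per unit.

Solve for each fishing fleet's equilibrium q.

A representative fishing fleet's profit is π_i = q_i(280 − 2Q) − 55q_i, with Q = q_i + Σ_{j≠i} q_j.
First-order condition: 225 − 4q_i − 2Σ_{j≠i} q_j = 0.
In a symmetric equilibrium every fishing fleet chooses the same q, so Σ_{j≠i} q_j = 4q. The condition becomes 225 − 12q = 0, giving q = 225/12 = 18.75.

18.75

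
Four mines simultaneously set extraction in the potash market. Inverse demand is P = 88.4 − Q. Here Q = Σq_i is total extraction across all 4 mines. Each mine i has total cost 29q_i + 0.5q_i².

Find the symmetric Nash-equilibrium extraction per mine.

9.9

A representative mine's profit is π_i = q_i(88.4 − Q) − 29q_i − 0.5q_i², with Q = q_i + Σ_{j≠i} q_j.
First-order condition: 59.4 − 3q_i − Σ_{j≠i} q_j = 0.
Imposing symmetry (q_j = q for all j) turns Σ_{j≠i} q_j into 3q, so 59.4 = 6q and q = 9.9.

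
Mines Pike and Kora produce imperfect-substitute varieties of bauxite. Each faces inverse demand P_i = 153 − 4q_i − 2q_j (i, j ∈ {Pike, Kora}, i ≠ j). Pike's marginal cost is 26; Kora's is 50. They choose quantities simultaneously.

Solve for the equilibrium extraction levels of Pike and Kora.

13.5, 9.5

Mine Pike's profit: π = q_{Pike}(153 − 4q_{Pike} − 2q_{Kora}) − 26q_{Pike}.
∂π/∂q_{Pike} = 127 − 8q_{Pike} − 2q_{Kora} = 0 ⇒ q_{Pike} = 15.875 − 0.25q_{Kora}.
Similarly q_{Kora} = 12.875 − 0.25q_{Pike}.
Plugging q_{Kora} into Pike's best response: q_{Pike} = 15.875 − 0.25(12.875 − 0.25q_{Pike}) ⇒ 0.9375q_{Pike} = 405/32, so q_{Pike} = 13.5.
Then q_{Kora} = 12.875 − 0.25·13.5 = 9.5.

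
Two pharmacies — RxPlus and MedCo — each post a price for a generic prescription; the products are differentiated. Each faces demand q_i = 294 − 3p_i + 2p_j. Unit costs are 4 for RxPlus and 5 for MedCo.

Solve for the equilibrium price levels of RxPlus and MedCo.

RxPlus's profit: π = (p_{RxPlus} − 4)(294 − 3p_{RxPlus} + 2p_{MedCo}).
∂π/∂p_{RxPlus} = 306 − 6p_{RxPlus} + 2p_{MedCo} = 0 ⇒ p_{RxPlus} = 51 + (1/3)p_{MedCo}.
Similarly p_{MedCo} = 51.5 + (1/3)p_{RxPlus}.
Plugging p_{MedCo} into RxPlus's best response: p_{RxPlus} = 51 + (1/3)(51.5 + (1/3)p_{RxPlus}) ⇒ (8/9)p_{RxPlus} = 409/6, so p_{RxPlus} = 76.6875.
Then p_{MedCo} = 51.5 + (1/3)·76.6875 = 77.0625.

76.6875, 77.0625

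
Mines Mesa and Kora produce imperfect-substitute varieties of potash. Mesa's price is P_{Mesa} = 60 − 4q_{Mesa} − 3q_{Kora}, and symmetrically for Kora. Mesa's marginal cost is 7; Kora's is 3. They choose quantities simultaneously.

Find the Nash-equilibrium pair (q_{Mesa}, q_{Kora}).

Mine Mesa's profit: π = q_{Mesa}(60 − 4q_{Mesa} − 3q_{Kora}) − 7q_{Mesa}.
∂π/∂q_{Mesa} = 53 − 8q_{Mesa} − 3q_{Kora} = 0 ⇒ q_{Mesa} = 6.625 − 0.375q_{Kora}.
Similarly q_{Kora} = 7.125 − 0.375q_{Mesa}.
Plugging q_{Kora} into Mesa's best response: q_{Mesa} = 6.625 − 0.375(7.125 − 0.375q_{Mesa}) ⇒ (55/64)q_{Mesa} = 253/64, so q_{Mesa} = 4.6.
Then q_{Kora} = 7.125 − 0.375·4.6 = 5.4.

4.6, 5.4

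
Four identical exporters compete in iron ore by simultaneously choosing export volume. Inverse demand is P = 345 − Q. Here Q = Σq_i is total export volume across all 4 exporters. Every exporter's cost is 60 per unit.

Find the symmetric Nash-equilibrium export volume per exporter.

A representative exporter's profit is π_i = q_i(345 − Q) − 60q_i, with Q = q_i + Σ_{j≠i} q_j.
First-order condition: 285 − 2q_i − Σ_{j≠i} q_j = 0.
In a symmetric equilibrium every exporter chooses the same q, so Σ_{j≠i} q_j = 3q. The condition becomes 285 − 5q = 0, giving q = 285/5 = 57.

57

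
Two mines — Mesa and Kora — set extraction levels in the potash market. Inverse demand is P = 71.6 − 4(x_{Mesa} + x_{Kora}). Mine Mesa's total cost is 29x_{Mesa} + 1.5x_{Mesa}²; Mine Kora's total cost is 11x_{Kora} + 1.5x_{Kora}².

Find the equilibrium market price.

44.08

Mine Mesa's profit: π = x_{Mesa}(71.6 − 4(x_{Mesa} + x_{Kora})) − 29x_{Mesa} − 1.5x_{Mesa}².
∂π/∂x_{Mesa} = 42.6 − 11x_{Mesa} − 4x_{Kora} = 0, so x_{Mesa} = 213/55 − (4/11)x_{Kora}.
By the same steps for Kora: x_{Kora} = 303/55 − (4/11)x_{Mesa}.
Plugging x_{Kora} into Mesa's best response: x_{Mesa} = 213/55 − (4/11)(303/55 − (4/11)x_{Mesa}) ⇒ (105/121)x_{Mesa} = 1131/605, so x_{Mesa} = 377/175.
Then x_{Kora} = 303/55 − (4/11)·(377/175) = 827/175.
Equilibrium price: P = 71.6 − 4·6.88 = 44.08.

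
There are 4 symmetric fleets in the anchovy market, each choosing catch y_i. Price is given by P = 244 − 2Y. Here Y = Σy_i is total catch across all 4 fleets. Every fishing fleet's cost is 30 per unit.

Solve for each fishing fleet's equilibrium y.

A representative fishing fleet's profit is π_i = y_i(244 − 2Y) − 30y_i, with Y = y_i + Σ_{j≠i} y_j.
First-order condition: 214 − 4y_i − 2Σ_{j≠i} y_j = 0.
Imposing symmetry (y_j = y for all j) turns Σ_{j≠i} y_j into 3y, so 214 = 10y and y = 21.4.

21.4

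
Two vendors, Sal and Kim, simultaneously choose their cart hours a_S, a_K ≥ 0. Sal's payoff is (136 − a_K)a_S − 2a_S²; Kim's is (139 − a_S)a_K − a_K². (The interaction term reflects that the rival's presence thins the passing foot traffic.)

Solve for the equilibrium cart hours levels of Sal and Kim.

Expanding Sal's payoff: 136a_S − a_Ka_S − 2a_S².
∂π/∂a_S = 136 − a_K − 4a_S = 0, so a_S = 34 − 0.25a_K.
Likewise for Kim: a_K = 69.5 − 0.5a_S.
Plugging a_K into Sal's best response: a_S = 34 − 0.25(69.5 − 0.5a_S) ⇒ 0.875a_S = 16.625, so a_S = 19.
Then a_K = 69.5 − 0.5·19 = 60.

19, 60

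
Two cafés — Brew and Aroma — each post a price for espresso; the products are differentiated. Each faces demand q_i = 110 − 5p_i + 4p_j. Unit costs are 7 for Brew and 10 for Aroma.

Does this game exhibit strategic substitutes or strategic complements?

strategic complements

Brew's profit: π = (p_{Brew} − 7)(110 − 5p_{Brew} + 4p_{Aroma}).
∂π/∂p_{Brew} = 145 − 10p_{Brew} + 4p_{Aroma} = 0 ⇒ p_{Brew} = 14.5 + 0.4p_{Aroma}.
The best-response slope dp_{Brew}/dp_{Aroma} = 0.4 > 0: the reaction function is upward-sloping, so the choices are strategic complements.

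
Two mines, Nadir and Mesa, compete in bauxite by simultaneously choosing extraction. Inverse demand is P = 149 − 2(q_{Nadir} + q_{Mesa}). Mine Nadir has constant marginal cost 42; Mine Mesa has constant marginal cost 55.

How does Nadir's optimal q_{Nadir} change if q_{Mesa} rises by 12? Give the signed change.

-6

Mine Nadir's profit: π = q_{Nadir}(149 − 2(q_{Nadir} + q_{Mesa})) − 42q_{Nadir}.
∂π/∂q_{Nadir} = 107 − 4q_{Nadir} − 2q_{Mesa} = 0, so q_{Nadir} = 26.75 − 0.5q_{Mesa}.
The reaction-function slope is −0.5, so a 12-unit rise in q_{Mesa} moves q_{Nadir} by −0.5 × 12 = −6. Nadir's best response falls — the actions are strategic substitutes.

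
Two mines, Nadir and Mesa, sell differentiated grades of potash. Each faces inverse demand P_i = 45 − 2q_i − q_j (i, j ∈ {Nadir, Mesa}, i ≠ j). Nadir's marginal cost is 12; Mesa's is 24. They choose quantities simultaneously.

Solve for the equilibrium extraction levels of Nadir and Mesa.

7.4, 3.4

Mine Nadir's profit: π = q_{Nadir}(45 − 2q_{Nadir} − q_{Mesa}) − 12q_{Nadir}.
∂π/∂q_{Nadir} = 33 − 4q_{Nadir} − q_{Mesa} = 0 ⇒ q_{Nadir} = 8.25 − 0.25q_{Mesa}.
Similarly q_{Mesa} = 5.25 − 0.25q_{Nadir}.
Plugging q_{Mesa} into Nadir's best response: q_{Nadir} = 8.25 − 0.25(5.25 − 0.25q_{Nadir}) ⇒ 0.9375q_{Nadir} = 6.9375, so q_{Nadir} = 7.4.
Then q_{Mesa} = 5.25 − 0.25·7.4 = 3.4.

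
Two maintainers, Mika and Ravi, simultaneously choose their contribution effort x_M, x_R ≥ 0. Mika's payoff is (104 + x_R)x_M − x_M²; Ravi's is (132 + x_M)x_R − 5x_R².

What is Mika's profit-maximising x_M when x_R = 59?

81.5

Expanding Mika's payoff: 104x_M + x_Rx_M − x_M².
∂π/∂x_M = 104 + x_R − 2x_M = 0, so x_M = 52 + 0.5x_R.
At x_R = 59: x_M = 52 + 0.5·59 = 81.5.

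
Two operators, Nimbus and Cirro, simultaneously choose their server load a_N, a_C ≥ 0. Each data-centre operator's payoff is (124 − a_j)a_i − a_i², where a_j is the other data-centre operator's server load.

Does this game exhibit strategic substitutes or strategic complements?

strategic substitutes

Nimbus's payoff is (124 − a_C)a_N − a_N².
∂π/∂a_N = 124 − a_C − 2a_N = 0, so a_N = 62 − 0.5a_C.
The best-response slope da_N/da_C = −0.5 < 0: the reaction function is downward-sloping, so the choices are strategic substitutes.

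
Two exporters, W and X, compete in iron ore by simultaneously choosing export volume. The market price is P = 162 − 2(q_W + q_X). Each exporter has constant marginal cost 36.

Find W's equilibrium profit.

882

Exporter W's profit: π = q_W(162 − 2(q_W + q_X)) − 36q_W.
∂π/∂q_W = 126 − 4q_W − 2q_X = 0, so q_W = 31.5 − 0.5q_X.
Setting q_W = q_X in the reaction function: q_W = 31.5 − 0.5q_W, so q_W = 31.5 / 1.5 = 21.
Price P = 162 − 2·42 = 78.
W's profit: (78 − 36)·21 = 882.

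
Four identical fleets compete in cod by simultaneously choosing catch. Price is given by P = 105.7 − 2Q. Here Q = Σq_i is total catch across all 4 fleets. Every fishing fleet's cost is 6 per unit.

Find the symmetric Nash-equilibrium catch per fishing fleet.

9.97

A representative fishing fleet's profit is π_i = q_i(105.7 − 2Q) − 6q_i, with Q = q_i + Σ_{j≠i} q_j.
First-order condition: 99.7 − 4q_i − 2Σ_{j≠i} q_j = 0.
In a symmetric equilibrium every fishing fleet chooses the same q, so Σ_{j≠i} q_j = 3q. The condition becomes 99.7 − 10q = 0, giving q = 99.7/10 = 9.97.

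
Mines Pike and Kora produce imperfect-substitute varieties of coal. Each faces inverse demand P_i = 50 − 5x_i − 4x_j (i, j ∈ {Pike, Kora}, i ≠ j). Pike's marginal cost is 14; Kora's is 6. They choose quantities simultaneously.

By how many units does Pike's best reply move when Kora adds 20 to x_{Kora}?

-8

Mine Pike's profit: π = x_{Pike}(50 − 5x_{Pike} − 4x_{Kora}) − 14x_{Pike}.
∂π/∂x_{Pike} = 36 − 10x_{Pike} − 4x_{Kora} = 0 ⇒ x_{Pike} = 3.6 − 0.4x_{Kora}.
The reaction-function slope is −0.4, so a 20-unit rise in x_{Kora} moves x_{Pike} by −0.4 × 20 = −8. Pike's best response falls — the actions are strategic substitutes.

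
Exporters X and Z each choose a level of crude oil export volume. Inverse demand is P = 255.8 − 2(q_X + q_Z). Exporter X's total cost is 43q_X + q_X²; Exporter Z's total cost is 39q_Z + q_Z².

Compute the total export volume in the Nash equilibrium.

Exporter X's profit: π = q_X(255.8 − 2(q_X + q_Z)) − 43q_X − q_X².
∂π/∂q_X = 212.8 − 6q_X − 2q_Z = 0, so q_X = 532/15 − (1/3)q_Z.
By the same steps for Z: q_Z = 542/15 − (1/3)q_X.
Plugging q_Z into X's best response: q_X = 532/15 − (1/3)(542/15 − (1/3)q_X) ⇒ (8/9)q_X = 1054/45, so q_X = 26.35.
Then q_Z = 542/15 − (1/3)·26.35 = 27.35.
Total export volume: 26.35 + 27.35 = 53.7.

53.7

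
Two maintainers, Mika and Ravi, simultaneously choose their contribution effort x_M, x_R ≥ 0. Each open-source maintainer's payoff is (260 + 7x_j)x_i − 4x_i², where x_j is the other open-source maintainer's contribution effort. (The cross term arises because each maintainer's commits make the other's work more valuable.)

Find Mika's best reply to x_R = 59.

Mika's payoff is (260 + 7x_R)x_M − 4x_M².
∂π/∂x_M = 260 + 7x_R − 8x_M = 0, so x_M = 32.5 + 0.875x_R.
At x_R = 59: x_M = 32.5 + 0.875·59 = 84.125.

84.125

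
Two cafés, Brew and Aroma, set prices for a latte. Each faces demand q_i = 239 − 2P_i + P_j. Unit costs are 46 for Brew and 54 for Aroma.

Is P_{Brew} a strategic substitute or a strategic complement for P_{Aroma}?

strategic complements

Brew's profit: π = (P_{Brew} − 46)(239 − 2P_{Brew} + P_{Aroma}).
∂π/∂P_{Brew} = 331 − 4P_{Brew} + P_{Aroma} = 0 ⇒ P_{Brew} = 82.75 + 0.25P_{Aroma}.
The best-response slope dP_{Brew}/dP_{Aroma} = 0.25 > 0: the reaction function is upward-sloping, so the choices are strategic complements.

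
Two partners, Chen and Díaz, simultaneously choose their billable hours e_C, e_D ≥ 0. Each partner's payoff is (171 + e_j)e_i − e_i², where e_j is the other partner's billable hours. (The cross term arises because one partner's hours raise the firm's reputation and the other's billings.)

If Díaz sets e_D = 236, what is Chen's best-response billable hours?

203.5

Chen's payoff is (171 + e_D)e_C − e_C².
∂π/∂e_C = 171 + e_D − 2e_C = 0, so e_C = 85.5 + 0.5e_D.
At e_D = 236: e_C = 85.5 + 0.5·236 = 203.5.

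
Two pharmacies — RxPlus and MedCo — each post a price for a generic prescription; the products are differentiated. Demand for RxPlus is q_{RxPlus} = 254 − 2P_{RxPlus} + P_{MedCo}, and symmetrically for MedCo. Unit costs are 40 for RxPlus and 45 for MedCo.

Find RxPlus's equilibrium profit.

RxPlus's profit: π = (P_{RxPlus} − 40)(254 − 2P_{RxPlus} + P_{MedCo}).
∂π/∂P_{RxPlus} = 334 − 4P_{RxPlus} + P_{MedCo} = 0 ⇒ P_{RxPlus} = 83.5 + 0.25P_{MedCo}.
Similarly P_{MedCo} = 86 + 0.25P_{RxPlus}.
Plugging P_{MedCo} into RxPlus's best response: P_{RxPlus} = 83.5 + 0.25(86 + 0.25P_{RxPlus}) ⇒ 0.9375P_{RxPlus} = 105, so P_{RxPlus} = 112.
Then P_{MedCo} = 86 + 0.25·112 = 114.
q_{RxPlus} = 254 − 2·112 + 114 = 144.
Profit = (112 − 40)·144 = 10368.

10368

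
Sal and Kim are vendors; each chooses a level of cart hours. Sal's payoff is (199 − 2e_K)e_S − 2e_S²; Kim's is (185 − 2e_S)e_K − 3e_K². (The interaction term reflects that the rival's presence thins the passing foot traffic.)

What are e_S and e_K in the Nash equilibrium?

Expanding Sal's payoff: 199e_S − 2e_Ke_S − 2e_S².
∂π/∂e_S = 199 − 2e_K − 4e_S = 0, so e_S = 49.75 − 0.5e_K.
Likewise for Kim: e_K = 185/6 − (1/3)e_S.
Solving the two reaction functions simultaneously: (1 − (−0.5)(−1/3))e_S = 49.75 − 0.5·(185/6), so (5/6)e_S = 103/3 and e_S = 41.2.
Then e_K = 185/6 − (1/3)·41.2 = 17.1.

41.2, 17.1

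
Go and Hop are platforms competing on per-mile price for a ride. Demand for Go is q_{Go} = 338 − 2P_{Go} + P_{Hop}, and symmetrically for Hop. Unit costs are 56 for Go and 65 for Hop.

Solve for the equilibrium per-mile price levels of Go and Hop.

Go's profit: π = (P_{Go} − 56)(338 − 2P_{Go} + P_{Hop}).
∂π/∂P_{Go} = 450 − 4P_{Go} + P_{Hop} = 0 ⇒ P_{Go} = 112.5 + 0.25P_{Hop}.
Similarly P_{Hop} = 117 + 0.25P_{Go}.
Substituting the second reaction function into the first: P_{Go} = 112.5 + 0.25(117 + 0.25P_{Go}), which gives 0.9375P_{Go} = 141.75 ⇒ P_{Go} = 151.2.
Then P_{Hop} = 117 + 0.25·151.2 = 154.8.

151.2, 154.8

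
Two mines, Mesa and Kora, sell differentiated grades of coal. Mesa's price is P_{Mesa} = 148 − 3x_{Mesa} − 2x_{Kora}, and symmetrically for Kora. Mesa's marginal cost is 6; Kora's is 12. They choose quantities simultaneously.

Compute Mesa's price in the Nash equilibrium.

60.375

Mine Mesa's profit: π = x_{Mesa}(148 − 3x_{Mesa} − 2x_{Kora}) − 6x_{Mesa}.
∂π/∂x_{Mesa} = 142 − 6x_{Mesa} − 2x_{Kora} = 0 ⇒ x_{Mesa} = 71/3 − (1/3)x_{Kora}.
Similarly x_{Kora} = 68/3 − (1/3)x_{Mesa}.
Substituting the second reaction function into the first: x_{Mesa} = 71/3 − (1/3)(68/3 − (1/3)x_{Mesa}), which gives (8/9)x_{Mesa} = 145/9 ⇒ x_{Mesa} = 18.125.
Then x_{Kora} = 68/3 − (1/3)·18.125 = 16.625.
P_{Mesa} = 148 − 3·18.125 − 2·16.625 = 60.375.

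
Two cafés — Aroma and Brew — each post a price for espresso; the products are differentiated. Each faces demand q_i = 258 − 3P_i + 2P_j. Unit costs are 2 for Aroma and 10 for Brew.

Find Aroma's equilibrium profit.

Aroma's profit: π = (P_{Aroma} − 2)(258 − 3P_{Aroma} + 2P_{Brew}).
∂π/∂P_{Aroma} = 264 − 6P_{Aroma} + 2P_{Brew} = 0 ⇒ P_{Aroma} = 44 + (1/3)P_{Brew}.
Similarly P_{Brew} = 48 + (1/3)P_{Aroma}.
Substituting the second reaction function into the first: P_{Aroma} = 44 + (1/3)(48 + (1/3)P_{Aroma}), which gives (8/9)P_{Aroma} = 60 ⇒ P_{Aroma} = 67.5.
Then P_{Brew} = 48 + (1/3)·67.5 = 70.5.
q_{Aroma} = 258 − 3·67.5 + 2·70.5 = 196.5.
Profit = (67.5 − 2)·196.5 = 12870.75.

12870.75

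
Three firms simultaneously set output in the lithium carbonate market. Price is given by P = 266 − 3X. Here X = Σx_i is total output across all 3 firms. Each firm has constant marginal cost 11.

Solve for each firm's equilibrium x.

21.25

A representative firm's profit is π_i = x_i(266 − 3X) − 11x_i, with X = x_i + Σ_{j≠i} x_j.
First-order condition: 255 − 6x_i − 3Σ_{j≠i} x_j = 0.
Imposing symmetry (x_j = x for all j) turns Σ_{j≠i} x_j into 2x, so 255 = 12x and x = 21.25.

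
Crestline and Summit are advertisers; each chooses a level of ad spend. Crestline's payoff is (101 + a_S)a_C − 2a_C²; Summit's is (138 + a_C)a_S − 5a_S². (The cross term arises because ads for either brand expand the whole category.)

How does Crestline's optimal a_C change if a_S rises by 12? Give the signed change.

Expanding Crestline's payoff: 101a_C + a_Sa_C − 2a_C².
∂π/∂a_C = 101 + a_S − 4a_C = 0, so a_C = 25.25 + 0.25a_S.
The reaction-function slope is 0.25, so a 12-unit rise in a_S moves a_C by 0.25 × 12 = 3. Crestline's best response rises — the actions are strategic complements.

3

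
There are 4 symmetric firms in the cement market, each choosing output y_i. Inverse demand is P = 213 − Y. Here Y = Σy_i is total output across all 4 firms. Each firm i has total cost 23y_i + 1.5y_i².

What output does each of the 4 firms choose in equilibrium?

23.75

A representative firm's profit is π_i = y_i(213 − Y) − 23y_i − 1.5y_i², with Y = y_i + Σ_{j≠i} y_j.
First-order condition: 190 − 5y_i − Σ_{j≠i} y_j = 0.
With identical firms, set every y_j = y: then 190 − 5y − 3y = 0, i.e. y = 190/8 = 23.75.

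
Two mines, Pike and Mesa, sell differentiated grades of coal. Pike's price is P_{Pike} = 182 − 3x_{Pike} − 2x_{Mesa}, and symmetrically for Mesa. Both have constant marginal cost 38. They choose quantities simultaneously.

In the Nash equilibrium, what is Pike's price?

Mine Pike's profit: π = x_{Pike}(182 − 3x_{Pike} − 2x_{Mesa}) − 38x_{Pike}.
∂π/∂x_{Pike} = 144 − 6x_{Pike} − 2x_{Mesa} = 0 ⇒ x_{Pike} = 24 − (1/3)x_{Mesa}.
By symmetry x_{Mesa} = x_{Pike}; substituting into the reaction function, (4/3)x_{Pike} = 24 and x_{Pike} = 18.
P_{Pike} = 182 − 3·18 − 2·18 = 92.

92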